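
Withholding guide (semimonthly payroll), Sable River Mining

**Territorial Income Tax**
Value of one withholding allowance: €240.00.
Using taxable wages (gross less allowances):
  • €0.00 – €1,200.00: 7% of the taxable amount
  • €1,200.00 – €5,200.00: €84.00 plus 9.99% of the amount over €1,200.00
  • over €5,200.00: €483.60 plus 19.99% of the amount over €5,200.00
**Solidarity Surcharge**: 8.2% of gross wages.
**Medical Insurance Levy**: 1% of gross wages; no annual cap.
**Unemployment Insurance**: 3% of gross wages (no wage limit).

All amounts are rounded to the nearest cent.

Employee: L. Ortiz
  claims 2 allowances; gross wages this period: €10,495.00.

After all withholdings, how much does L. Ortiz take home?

€7,768.49

Territorial Income Tax: taxable = €10,495.00 − 2×€240.00 = €10,015.00
  €483.60 + 19.99% × (€10,015.00 − €5,200.00) = €483.60 + 19.99% × €4,815.00 = €1,446.12
Solidarity Surcharge: 8.2% × €10,495.00 = €860.59
Medical Insurance Levy: 1% × €10,495.00 = €104.95
Unemployment Insurance: 3% × €10,495.00 = €314.85
Total withheld: €1,446.12 + €860.59 + €104.95 + €314.85 = €2,726.51
Net pay: €10,495.00 − €2,726.51 = €7,768.49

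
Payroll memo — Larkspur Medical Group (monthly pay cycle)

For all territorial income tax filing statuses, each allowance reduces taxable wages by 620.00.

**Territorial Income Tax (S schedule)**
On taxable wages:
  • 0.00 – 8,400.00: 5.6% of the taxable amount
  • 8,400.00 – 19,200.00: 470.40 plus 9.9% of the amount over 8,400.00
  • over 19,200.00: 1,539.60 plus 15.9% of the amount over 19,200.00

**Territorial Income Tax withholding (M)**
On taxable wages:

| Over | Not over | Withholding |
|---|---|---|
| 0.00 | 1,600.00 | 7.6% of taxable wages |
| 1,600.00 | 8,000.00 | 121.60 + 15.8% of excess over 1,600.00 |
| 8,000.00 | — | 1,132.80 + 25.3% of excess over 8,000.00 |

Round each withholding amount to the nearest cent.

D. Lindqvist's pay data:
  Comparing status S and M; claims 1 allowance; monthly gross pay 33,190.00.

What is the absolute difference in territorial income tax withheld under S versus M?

3,683.58

Territorial Income Tax (S): taxable = 33,190.00 − 1×620.00 = 32,570.00
  1,539.60 + 15.9% × (32,570.00 − 19,200.00) = 1,539.60 + 15.9% × 13,370.00 = 3,665.43
Territorial Income Tax (M): taxable = 33,190.00 − 1×620.00 = 32,570.00
  1,132.80 + 25.3% × (32,570.00 − 8,000.00) = 1,132.80 + 25.3% × 24,570.00 = 7,349.01
Difference: |3,665.43 − 7,349.01| = 3,683.58 (higher under M)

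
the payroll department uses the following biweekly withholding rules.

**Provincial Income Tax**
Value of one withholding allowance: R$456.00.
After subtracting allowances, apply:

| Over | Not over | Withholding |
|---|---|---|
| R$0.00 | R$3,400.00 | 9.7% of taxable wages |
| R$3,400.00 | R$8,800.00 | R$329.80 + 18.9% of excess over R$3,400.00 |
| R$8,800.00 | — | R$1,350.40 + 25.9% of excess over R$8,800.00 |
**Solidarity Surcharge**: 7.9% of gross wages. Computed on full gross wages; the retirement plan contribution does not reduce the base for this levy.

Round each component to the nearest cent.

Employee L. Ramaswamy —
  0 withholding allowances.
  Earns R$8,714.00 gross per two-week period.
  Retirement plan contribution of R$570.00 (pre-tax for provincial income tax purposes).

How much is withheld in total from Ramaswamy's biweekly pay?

Provincial Income Tax: taxable = R$8,714.00 − R$570.00 = R$8,144.00
  R$329.80 + 18.9% × (R$8,144.00 − R$3,400.00) = R$329.80 + 18.9% × R$4,744.00 = R$1,226.42
Solidarity Surcharge: 7.9% × R$8,714.00 = R$688.41
Total: R$1,226.42 + R$688.41 = R$1,914.83

R$1,914.83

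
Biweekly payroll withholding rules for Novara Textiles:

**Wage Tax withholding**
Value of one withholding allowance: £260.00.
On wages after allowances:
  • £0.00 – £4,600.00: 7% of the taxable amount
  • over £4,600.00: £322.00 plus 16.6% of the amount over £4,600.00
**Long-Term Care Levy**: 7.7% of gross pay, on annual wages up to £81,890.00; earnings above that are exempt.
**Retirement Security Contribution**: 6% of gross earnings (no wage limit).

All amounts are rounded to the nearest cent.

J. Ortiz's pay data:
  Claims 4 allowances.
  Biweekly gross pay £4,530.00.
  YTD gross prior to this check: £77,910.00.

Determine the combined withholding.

£822.56

Wage Tax: taxable = £4,530.00 − 4×£260.00 = £3,490.00
  7% × £3,490.00 = £244.30
Long-Term Care Levy: cap £81,890.00 − YTD £77,910.00 = £3,980.00 subject; 7.7% × £3,980.00 = £306.46
Retirement Security Contribution: 6% × £4,530.00 = £271.80
Total: £244.30 + £306.46 + £271.80 = £822.56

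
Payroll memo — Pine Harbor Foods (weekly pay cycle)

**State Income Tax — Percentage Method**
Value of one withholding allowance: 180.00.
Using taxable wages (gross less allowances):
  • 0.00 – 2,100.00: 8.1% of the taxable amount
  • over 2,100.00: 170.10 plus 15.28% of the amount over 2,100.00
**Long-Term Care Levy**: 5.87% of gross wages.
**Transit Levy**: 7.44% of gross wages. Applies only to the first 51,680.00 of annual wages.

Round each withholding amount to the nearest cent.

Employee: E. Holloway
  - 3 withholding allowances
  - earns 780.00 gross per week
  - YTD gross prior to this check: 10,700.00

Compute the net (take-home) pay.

State Income Tax: taxable = 780.00 − 3×180.00 = 240.00
  8.1% × 240.00 = 19.44
Long-Term Care Levy: 5.87% × 780.00 = 45.79
Transit Levy: 7.44% × 780.00 = 58.03
Total withheld: 19.44 + 45.79 + 58.03 = 123.26
Net pay: 780.00 − 123.26 = 656.74

656.74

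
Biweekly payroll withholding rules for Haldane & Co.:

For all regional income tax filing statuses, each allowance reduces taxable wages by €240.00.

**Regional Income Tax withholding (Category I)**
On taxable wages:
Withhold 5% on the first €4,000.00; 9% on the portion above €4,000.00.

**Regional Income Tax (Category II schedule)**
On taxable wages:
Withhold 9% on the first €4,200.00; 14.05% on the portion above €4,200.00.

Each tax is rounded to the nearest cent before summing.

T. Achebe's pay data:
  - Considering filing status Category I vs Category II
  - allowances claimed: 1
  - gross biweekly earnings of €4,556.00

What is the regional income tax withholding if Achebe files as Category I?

Regional Income Tax (Category I): taxable = €4,556.00 − 1×€240.00 = €4,316.00
  €200.00 + 9% × (€4,316.00 − €4,000.00) = €200.00 + 9% × €316.00 = €228.44

€228.44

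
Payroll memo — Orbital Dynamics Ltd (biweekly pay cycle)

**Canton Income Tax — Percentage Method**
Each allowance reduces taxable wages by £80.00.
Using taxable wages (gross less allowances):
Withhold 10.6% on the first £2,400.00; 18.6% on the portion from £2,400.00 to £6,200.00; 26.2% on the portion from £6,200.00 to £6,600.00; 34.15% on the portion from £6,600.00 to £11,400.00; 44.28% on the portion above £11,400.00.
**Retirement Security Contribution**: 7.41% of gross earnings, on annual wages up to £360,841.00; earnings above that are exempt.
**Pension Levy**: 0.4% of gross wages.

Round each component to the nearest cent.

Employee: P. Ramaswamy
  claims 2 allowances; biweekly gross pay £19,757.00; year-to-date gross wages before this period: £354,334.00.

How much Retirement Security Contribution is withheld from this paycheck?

£482.17

Retirement Security Contribution: cap £360,841.00 − YTD £354,334.00 = £6,507.00 subject; 7.41% × £6,507.00 = £482.17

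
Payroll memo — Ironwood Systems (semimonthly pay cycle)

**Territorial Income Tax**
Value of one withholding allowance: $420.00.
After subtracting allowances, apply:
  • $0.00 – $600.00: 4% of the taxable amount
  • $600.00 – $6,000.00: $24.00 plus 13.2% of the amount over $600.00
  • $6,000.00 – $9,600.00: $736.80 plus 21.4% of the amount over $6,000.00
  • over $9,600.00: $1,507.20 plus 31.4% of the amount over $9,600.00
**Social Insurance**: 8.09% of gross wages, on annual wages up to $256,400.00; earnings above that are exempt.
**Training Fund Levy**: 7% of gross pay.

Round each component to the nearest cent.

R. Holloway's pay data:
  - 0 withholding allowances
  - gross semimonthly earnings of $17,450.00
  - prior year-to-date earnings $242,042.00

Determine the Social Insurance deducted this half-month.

Social Insurance: cap $256,400.00 − YTD $242,042.00 = $14,358.00 subject; 8.09% × $14,358.00 = $1,161.56

$1,161.56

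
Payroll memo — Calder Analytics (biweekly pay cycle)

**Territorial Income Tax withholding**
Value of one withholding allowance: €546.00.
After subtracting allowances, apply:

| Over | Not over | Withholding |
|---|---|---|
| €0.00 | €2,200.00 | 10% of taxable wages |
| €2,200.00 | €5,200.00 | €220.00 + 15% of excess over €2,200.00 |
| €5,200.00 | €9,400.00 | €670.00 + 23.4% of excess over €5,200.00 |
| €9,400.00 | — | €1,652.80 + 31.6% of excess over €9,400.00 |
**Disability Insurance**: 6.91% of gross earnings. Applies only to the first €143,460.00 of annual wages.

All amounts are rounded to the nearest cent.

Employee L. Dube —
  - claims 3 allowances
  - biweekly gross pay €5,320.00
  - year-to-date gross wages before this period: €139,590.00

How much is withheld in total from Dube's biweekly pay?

€709.72

Territorial Income Tax: taxable = €5,320.00 − 3×€546.00 = €3,682.00
  €220.00 + 15% × (€3,682.00 − €2,200.00) = €220.00 + 15% × €1,482.00 = €442.30
Disability Insurance: cap €143,460.00 − YTD €139,590.00 = €3,870.00 subject; 6.91% × €3,870.00 = €267.42
Total: €442.30 + €267.42 = €709.72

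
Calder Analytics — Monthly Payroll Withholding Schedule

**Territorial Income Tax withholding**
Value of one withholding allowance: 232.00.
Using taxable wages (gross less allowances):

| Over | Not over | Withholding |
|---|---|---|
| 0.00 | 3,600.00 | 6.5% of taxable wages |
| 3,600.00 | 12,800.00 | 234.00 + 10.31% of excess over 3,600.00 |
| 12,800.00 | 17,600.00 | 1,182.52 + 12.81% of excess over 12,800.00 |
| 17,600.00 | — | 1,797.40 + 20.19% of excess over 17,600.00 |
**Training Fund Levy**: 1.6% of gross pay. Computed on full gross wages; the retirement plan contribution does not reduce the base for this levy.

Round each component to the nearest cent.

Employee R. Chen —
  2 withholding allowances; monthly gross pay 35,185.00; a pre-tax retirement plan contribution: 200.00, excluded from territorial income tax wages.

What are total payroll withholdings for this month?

Territorial Income Tax: taxable = 35,185.00 − 200.00 − 2×232.00 = 34,521.00
  1,797.40 + 20.19% × (34,521.00 − 17,600.00) = 1,797.40 + 20.19% × 16,921.00 = 5,213.75
Training Fund Levy: 1.6% × 35,185.00 = 562.96
Total: 5,213.75 + 562.96 = 5,776.71

5,776.71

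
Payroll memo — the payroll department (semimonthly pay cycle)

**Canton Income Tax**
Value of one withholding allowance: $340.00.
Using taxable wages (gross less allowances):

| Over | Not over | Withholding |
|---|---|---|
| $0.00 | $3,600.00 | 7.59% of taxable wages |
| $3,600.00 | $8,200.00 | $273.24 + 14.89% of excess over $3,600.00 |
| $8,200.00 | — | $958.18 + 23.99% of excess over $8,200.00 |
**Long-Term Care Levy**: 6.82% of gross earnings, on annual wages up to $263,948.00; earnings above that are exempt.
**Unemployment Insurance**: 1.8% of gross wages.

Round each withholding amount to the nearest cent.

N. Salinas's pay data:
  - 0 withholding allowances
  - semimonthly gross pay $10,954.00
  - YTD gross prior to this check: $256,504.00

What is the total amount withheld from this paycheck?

$2,323.71

Canton Income Tax: taxable = $10,954.00
  $958.18 + 23.99% × ($10,954.00 − $8,200.00) = $958.18 + 23.99% × $2,754.00 = $1,618.86
Long-Term Care Levy: cap $263,948.00 − YTD $256,504.00 = $7,444.00 subject; 6.82% × $7,444.00 = $507.68
Unemployment Insurance: 1.8% × $10,954.00 = $197.17
Total: $1,618.86 + $507.68 + $197.17 = $2,323.71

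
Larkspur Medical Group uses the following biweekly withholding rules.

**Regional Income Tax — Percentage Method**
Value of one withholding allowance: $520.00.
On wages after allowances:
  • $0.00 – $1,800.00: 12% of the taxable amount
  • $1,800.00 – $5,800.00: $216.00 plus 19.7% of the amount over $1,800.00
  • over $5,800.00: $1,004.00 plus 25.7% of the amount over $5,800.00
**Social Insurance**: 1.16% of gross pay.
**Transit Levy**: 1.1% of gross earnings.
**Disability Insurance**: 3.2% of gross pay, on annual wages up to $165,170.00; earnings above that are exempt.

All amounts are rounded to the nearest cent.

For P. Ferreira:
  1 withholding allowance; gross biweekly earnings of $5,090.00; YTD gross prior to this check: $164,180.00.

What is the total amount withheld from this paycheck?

Regional Income Tax: taxable = $5,090.00 − 1×$520.00 = $4,570.00
  $216.00 + 19.7% × ($4,570.00 − $1,800.00) = $216.00 + 19.7% × $2,770.00 = $761.69
Social Insurance: 1.16% × $5,090.00 = $59.04
Transit Levy: 1.1% × $5,090.00 = $55.99
Disability Insurance: cap $165,170.00 − YTD $164,180.00 = $990.00 subject; 3.2% × $990.00 = $31.68
Total: $761.69 + $59.04 + $55.99 + $31.68 = $908.40

$908.40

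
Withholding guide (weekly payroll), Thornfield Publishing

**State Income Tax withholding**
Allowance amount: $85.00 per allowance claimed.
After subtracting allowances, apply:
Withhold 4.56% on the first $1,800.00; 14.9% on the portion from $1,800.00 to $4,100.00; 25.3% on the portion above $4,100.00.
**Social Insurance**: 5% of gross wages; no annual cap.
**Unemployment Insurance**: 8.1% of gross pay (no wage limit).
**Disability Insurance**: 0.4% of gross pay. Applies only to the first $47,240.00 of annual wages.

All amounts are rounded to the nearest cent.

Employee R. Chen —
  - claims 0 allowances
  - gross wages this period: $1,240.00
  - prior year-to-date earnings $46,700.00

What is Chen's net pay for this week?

$1,018.86

State Income Tax: taxable = $1,240.00
  4.56% × $1,240.00 = $56.54
Social Insurance: 5% × $1,240.00 = $62.00
Unemployment Insurance: 8.1% × $1,240.00 = $100.44
Disability Insurance: cap $47,240.00 − YTD $46,700.00 = $540.00 subject; 0.4% × $540.00 = $2.16
Total withheld: $56.54 + $62.00 + $100.44 + $2.16 = $221.14
Net pay: $1,240.00 − $221.14 = $1,018.86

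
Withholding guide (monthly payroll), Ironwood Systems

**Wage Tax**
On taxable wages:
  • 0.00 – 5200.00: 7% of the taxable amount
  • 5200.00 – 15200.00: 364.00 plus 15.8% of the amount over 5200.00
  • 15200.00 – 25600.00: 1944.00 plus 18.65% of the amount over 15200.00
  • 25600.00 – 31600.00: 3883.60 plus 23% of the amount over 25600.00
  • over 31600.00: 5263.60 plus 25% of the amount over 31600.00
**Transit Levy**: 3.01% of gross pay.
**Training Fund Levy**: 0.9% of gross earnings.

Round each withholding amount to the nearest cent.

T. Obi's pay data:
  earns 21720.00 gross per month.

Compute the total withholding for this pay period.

4009.23

Wage Tax: taxable = 21720.00
  1944.00 + 18.65% × (21720.00 − 15200.00) = 1944.00 + 18.65% × 6520.00 = 3159.98
Transit Levy: 3.01% × 21720.00 = 653.77
Training Fund Levy: 0.9% × 21720.00 = 195.48
Total: 3159.98 + 653.77 + 195.48 = 4009.23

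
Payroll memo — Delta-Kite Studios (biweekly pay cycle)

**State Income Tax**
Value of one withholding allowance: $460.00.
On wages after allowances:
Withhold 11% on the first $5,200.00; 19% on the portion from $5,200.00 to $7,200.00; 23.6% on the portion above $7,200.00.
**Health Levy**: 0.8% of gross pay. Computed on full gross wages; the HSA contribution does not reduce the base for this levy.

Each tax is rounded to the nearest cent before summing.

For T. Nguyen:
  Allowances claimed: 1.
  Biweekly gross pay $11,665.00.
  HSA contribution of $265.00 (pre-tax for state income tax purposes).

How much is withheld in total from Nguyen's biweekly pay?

State Income Tax: taxable = $11,665.00 − $265.00 − 1×$460.00 = $10,940.00
  $952.00 + 23.6% × ($10,940.00 − $7,200.00) = $952.00 + 23.6% × $3,740.00 = $1,834.64
Health Levy: 0.8% × $11,665.00 = $93.32
Total: $1,834.64 + $93.32 = $1,927.96

$1,927.96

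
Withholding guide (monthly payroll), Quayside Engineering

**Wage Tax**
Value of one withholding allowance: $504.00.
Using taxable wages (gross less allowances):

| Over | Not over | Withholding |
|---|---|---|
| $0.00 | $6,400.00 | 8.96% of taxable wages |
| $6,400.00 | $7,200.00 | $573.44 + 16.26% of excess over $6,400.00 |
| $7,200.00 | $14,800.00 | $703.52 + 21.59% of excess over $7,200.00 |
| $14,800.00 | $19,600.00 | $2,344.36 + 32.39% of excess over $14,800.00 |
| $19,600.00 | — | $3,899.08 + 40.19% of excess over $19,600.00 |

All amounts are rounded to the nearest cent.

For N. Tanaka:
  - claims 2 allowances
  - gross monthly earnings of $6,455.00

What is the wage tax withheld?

$488.05

Wage Tax: taxable = $6,455.00 − 2×$504.00 = $5,447.00
  8.96% × $5,447.00 = $488.05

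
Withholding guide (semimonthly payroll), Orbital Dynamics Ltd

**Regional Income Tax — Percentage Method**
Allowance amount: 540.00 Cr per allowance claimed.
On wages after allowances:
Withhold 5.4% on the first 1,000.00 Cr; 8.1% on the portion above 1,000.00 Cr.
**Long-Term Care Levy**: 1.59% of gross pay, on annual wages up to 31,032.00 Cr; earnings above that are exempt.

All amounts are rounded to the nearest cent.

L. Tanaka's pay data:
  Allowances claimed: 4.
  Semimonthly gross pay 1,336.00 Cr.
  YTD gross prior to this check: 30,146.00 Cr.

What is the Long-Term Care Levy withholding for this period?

14.09 Cr

Long-Term Care Levy: cap 31,032.00 Cr − YTD 30,146.00 Cr = 886.00 Cr subject; 1.59% × 886.00 Cr = 14.09 Cr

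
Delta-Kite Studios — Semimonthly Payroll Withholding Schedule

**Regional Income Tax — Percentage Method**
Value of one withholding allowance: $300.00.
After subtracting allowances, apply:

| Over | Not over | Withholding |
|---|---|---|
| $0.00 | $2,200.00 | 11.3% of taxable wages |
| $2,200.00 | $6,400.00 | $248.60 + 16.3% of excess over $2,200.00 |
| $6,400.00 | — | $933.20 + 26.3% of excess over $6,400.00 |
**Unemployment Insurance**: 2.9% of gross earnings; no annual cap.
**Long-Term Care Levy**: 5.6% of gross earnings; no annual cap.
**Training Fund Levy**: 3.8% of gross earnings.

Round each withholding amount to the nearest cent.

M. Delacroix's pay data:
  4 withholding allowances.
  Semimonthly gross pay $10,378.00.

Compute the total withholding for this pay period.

Regional Income Tax: taxable = $10,378.00 − 4×$300.00 = $9,178.00
  $933.20 + 26.3% × ($9,178.00 − $6,400.00) = $933.20 + 26.3% × $2,778.00 = $1,663.81
Unemployment Insurance: 2.9% × $10,378.00 = $300.96
Long-Term Care Levy: 5.6% × $10,378.00 = $581.17
Training Fund Levy: 3.8% × $10,378.00 = $394.36
Total: $1,663.81 + $300.96 + $581.17 + $394.36 = $2,940.30

$2,940.30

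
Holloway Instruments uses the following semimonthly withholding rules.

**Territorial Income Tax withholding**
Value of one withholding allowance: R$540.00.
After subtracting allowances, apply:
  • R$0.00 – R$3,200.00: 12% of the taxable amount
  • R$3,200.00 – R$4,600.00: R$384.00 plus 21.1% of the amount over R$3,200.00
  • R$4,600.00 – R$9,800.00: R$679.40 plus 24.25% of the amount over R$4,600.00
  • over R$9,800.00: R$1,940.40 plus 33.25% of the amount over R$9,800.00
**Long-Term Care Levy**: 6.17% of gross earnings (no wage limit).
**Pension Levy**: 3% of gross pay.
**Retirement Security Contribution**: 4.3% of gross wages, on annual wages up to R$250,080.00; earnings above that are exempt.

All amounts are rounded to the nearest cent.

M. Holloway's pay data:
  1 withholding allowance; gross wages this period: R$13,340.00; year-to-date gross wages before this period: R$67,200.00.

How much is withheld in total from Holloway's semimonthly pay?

R$4,734.80

Territorial Income Tax: taxable = R$13,340.00 − 1×R$540.00 = R$12,800.00
  R$1,940.40 + 33.25% × (R$12,800.00 − R$9,800.00) = R$1,940.40 + 33.25% × R$3,000.00 = R$2,937.90
Long-Term Care Levy: 6.17% × R$13,340.00 = R$823.08
Pension Levy: 3% × R$13,340.00 = R$400.20
Retirement Security Contribution: 4.3% × R$13,340.00 = R$573.62
Total: R$2,937.90 + R$823.08 + R$400.20 + R$573.62 = R$4,734.80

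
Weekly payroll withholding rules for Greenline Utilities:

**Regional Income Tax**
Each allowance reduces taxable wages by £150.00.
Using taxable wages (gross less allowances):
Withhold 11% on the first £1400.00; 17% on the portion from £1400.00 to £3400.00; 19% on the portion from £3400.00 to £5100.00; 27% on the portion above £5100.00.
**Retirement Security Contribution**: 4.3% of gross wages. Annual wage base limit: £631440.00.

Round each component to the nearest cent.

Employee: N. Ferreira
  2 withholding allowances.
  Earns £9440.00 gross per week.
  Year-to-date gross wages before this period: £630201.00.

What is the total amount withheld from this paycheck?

£1961.08

Regional Income Tax: taxable = £9440.00 − 2×£150.00 = £9140.00
  £817.00 + 27% × (£9140.00 − £5100.00) = £817.00 + 27% × £4040.00 = £1907.80
Retirement Security Contribution: cap £631440.00 − YTD £630201.00 = £1239.00 subject; 4.3% × £1239.00 = £53.28
Total: £1907.80 + £53.28 = £1961.08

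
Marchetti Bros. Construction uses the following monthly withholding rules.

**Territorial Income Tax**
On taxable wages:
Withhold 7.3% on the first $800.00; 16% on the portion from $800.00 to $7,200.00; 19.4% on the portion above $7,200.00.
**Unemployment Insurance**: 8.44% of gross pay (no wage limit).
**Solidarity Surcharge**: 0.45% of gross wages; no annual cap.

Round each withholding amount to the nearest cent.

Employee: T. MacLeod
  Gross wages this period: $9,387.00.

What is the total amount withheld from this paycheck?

Territorial Income Tax: taxable = $9,387.00
  $1,082.40 + 19.4% × ($9,387.00 − $7,200.00) = $1,082.40 + 19.4% × $2,187.00 = $1,506.68
Unemployment Insurance: 8.44% × $9,387.00 = $792.26
Solidarity Surcharge: 0.45% × $9,387.00 = $42.24
Total: $1,506.68 + $792.26 + $42.24 = $2,341.18

$2,341.18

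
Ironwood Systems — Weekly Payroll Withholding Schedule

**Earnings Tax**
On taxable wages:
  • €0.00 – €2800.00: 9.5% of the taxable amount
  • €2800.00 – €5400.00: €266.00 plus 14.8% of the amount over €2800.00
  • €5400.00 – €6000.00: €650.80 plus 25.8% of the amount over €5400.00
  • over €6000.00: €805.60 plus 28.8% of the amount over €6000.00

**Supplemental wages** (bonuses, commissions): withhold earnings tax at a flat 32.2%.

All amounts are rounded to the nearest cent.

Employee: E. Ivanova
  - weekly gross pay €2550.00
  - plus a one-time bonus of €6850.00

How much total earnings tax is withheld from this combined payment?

€2447.95

Earnings Tax: taxable = €2550.00
  9.5% × €2550.00 = €242.25
Supplemental (32.2% flat on bonus): 32.2% × €6850.00 = €2205.70
Total earnings tax: €242.25 + €2205.70 = €2447.95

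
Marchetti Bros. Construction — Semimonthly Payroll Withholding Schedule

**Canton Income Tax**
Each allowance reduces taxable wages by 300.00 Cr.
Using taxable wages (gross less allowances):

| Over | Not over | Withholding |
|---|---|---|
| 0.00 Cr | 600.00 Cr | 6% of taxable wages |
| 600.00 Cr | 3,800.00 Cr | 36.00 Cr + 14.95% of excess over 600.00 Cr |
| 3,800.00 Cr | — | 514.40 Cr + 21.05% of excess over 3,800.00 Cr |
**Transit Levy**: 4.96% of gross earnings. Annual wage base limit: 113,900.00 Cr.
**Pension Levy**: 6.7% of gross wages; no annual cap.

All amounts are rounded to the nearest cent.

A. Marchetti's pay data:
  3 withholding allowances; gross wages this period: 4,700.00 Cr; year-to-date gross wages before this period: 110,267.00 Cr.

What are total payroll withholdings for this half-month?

1,009.50 Cr

Canton Income Tax: taxable = 4,700.00 Cr − 3×300.00 Cr = 3,800.00 Cr
  36.00 Cr + 14.95% × (3,800.00 Cr − 600.00 Cr) = 36.00 Cr + 14.95% × 3,200.00 Cr = 514.40 Cr
Transit Levy: cap 113,900.00 Cr − YTD 110,267.00 Cr = 3,633.00 Cr subject; 4.96% × 3,633.00 Cr = 180.20 Cr
Pension Levy: 6.7% × 4,700.00 Cr = 314.90 Cr
Total: 514.40 Cr + 180.20 Cr + 314.90 Cr = 1,009.50 Cr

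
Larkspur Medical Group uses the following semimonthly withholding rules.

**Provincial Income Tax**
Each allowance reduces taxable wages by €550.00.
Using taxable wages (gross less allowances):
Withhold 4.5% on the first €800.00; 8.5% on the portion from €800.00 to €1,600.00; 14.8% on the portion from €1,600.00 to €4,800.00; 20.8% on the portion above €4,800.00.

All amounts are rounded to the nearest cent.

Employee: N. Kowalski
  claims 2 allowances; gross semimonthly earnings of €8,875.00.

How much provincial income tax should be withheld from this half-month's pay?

Provincial Income Tax: taxable = €8,875.00 − 2×€550.00 = €7,775.00
  €577.60 + 20.8% × (€7,775.00 − €4,800.00) = €577.60 + 20.8% × €2,975.00 = €1,196.40

€1,196.40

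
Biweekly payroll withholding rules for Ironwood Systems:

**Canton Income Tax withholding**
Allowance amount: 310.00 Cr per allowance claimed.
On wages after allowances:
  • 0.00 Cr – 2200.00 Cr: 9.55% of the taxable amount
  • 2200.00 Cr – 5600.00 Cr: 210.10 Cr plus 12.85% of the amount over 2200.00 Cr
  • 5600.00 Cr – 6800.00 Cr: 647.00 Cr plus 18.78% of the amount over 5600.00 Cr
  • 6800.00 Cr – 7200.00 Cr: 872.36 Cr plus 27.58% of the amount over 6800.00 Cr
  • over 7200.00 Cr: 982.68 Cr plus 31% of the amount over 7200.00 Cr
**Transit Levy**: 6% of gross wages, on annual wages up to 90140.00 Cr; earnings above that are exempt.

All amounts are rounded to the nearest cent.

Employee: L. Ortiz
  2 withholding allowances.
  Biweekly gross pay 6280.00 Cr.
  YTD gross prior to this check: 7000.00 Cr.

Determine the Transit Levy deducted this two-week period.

376.80 Cr

Transit Levy: 6% × 6280.00 Cr = 376.80 Cr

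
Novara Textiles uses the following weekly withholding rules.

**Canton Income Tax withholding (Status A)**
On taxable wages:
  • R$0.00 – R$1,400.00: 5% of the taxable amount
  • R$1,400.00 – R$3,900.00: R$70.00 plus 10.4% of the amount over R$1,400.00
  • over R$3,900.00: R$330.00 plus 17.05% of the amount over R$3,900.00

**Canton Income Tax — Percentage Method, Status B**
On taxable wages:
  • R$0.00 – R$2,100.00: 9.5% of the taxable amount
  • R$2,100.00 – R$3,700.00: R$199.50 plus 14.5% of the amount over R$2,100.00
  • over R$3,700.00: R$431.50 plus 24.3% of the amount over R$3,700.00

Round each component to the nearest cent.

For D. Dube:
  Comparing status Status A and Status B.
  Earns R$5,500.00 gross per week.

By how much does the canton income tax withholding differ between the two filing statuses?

Canton Income Tax (Status A): taxable = R$5,500.00
  R$330.00 + 17.05% × (R$5,500.00 − R$3,900.00) = R$330.00 + 17.05% × R$1,600.00 = R$602.80
Canton Income Tax (Status B): taxable = R$5,500.00
  R$431.50 + 24.3% × (R$5,500.00 − R$3,700.00) = R$431.50 + 24.3% × R$1,800.00 = R$868.90
Difference: |R$602.80 − R$868.90| = R$266.10 (higher under Status B)

R$266.10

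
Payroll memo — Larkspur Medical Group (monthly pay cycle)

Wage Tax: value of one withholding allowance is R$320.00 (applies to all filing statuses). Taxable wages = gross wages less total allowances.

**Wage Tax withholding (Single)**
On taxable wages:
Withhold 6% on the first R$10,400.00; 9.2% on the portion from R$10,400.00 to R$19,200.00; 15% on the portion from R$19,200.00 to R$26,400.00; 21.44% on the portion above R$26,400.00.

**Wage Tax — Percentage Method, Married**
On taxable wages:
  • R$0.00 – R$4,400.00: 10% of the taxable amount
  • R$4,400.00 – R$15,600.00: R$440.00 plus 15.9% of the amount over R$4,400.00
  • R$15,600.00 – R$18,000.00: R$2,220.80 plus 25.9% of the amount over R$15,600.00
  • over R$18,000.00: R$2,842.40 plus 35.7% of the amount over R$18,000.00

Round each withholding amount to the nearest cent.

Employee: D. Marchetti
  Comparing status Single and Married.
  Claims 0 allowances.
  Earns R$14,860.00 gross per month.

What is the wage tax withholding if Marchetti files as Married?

R$2,103.14

Wage Tax (Married): taxable = R$14,860.00
  R$440.00 + 15.9% × (R$14,860.00 − R$4,400.00) = R$440.00 + 15.9% × R$10,460.00 = R$2,103.14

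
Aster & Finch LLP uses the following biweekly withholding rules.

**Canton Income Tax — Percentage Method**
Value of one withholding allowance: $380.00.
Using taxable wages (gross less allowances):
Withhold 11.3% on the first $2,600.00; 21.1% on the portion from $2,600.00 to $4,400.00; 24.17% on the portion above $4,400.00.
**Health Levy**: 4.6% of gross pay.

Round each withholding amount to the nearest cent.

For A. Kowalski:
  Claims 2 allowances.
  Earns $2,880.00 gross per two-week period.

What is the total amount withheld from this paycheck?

Canton Income Tax: taxable = $2,880.00 − 2×$380.00 = $2,120.00
  11.3% × $2,120.00 = $239.56
Health Levy: 4.6% × $2,880.00 = $132.48
Total: $239.56 + $132.48 = $372.04

$372.04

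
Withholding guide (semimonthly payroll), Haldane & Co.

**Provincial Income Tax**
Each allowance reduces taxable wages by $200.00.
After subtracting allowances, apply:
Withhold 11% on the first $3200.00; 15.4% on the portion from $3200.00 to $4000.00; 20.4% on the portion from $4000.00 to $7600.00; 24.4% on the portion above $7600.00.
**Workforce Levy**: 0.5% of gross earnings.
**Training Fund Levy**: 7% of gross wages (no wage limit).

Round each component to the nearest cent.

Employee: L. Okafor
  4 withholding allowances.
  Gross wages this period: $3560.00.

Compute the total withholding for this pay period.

Provincial Income Tax: taxable = $3560.00 − 4×$200.00 = $2760.00
  11% × $2760.00 = $303.60
Workforce Levy: 0.5% × $3560.00 = $17.80
Training Fund Levy: 7% × $3560.00 = $249.20
Total: $303.60 + $17.80 + $249.20 = $570.60

$570.60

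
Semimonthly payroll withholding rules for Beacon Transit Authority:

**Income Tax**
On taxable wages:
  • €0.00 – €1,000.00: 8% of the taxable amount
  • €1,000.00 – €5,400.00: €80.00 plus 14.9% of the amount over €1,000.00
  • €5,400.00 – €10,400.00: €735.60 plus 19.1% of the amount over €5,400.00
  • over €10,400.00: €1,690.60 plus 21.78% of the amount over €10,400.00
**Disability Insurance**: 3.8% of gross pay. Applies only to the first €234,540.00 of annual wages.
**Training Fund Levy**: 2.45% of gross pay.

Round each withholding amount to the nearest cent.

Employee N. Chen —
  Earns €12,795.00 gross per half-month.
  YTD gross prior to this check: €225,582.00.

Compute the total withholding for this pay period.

€2,866.11

Income Tax: taxable = €12,795.00
  €1,690.60 + 21.78% × (€12,795.00 − €10,400.00) = €1,690.60 + 21.78% × €2,395.00 = €2,212.23
Disability Insurance: cap €234,540.00 − YTD €225,582.00 = €8,958.00 subject; 3.8% × €8,958.00 = €340.40
Training Fund Levy: 2.45% × €12,795.00 = €313.48
Total: €2,212.23 + €340.40 + €313.48 = €2,866.11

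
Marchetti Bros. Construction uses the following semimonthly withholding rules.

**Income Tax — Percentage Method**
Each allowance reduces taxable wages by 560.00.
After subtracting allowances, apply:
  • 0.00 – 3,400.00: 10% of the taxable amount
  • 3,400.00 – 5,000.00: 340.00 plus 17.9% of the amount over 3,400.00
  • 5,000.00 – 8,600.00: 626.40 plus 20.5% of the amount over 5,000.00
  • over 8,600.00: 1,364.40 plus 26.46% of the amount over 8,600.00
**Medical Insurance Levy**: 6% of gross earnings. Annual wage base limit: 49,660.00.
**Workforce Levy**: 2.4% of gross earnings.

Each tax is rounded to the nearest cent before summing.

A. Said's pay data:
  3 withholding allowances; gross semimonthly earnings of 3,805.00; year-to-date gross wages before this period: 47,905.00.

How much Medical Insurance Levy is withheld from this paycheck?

105.30

Medical Insurance Levy: cap 49,660.00 − YTD 47,905.00 = 1,755.00 subject; 6% × 1,755.00 = 105.30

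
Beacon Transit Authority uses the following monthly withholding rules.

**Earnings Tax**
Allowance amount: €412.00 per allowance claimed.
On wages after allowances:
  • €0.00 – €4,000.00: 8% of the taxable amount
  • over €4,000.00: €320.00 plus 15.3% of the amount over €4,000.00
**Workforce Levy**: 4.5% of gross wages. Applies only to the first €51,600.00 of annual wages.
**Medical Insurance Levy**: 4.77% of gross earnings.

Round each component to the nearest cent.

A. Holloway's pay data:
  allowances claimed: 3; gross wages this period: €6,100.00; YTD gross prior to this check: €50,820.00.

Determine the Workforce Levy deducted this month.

Workforce Levy: cap €51,600.00 − YTD €50,820.00 = €780.00 subject; 4.5% × €780.00 = €35.10

€35.10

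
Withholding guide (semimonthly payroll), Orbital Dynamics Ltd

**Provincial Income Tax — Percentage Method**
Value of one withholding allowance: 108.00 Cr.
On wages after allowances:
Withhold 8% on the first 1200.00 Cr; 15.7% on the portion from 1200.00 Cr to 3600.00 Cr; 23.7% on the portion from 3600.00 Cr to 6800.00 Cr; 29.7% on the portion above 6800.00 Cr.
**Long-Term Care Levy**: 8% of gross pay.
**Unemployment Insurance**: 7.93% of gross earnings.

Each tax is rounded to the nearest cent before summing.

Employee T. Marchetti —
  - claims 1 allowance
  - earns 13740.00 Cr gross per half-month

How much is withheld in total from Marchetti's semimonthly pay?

5449.08 Cr

Provincial Income Tax: taxable = 13740.00 Cr − 1×108.00 Cr = 13632.00 Cr
  1231.20 Cr + 29.7% × (13632.00 Cr − 6800.00 Cr) = 1231.20 Cr + 29.7% × 6832.00 Cr = 3260.30 Cr
Long-Term Care Levy: 8% × 13740.00 Cr = 1099.20 Cr
Unemployment Insurance: 7.93% × 13740.00 Cr = 1089.58 Cr
Total: 3260.30 Cr + 1099.20 Cr + 1089.58 Cr = 5449.08 Cr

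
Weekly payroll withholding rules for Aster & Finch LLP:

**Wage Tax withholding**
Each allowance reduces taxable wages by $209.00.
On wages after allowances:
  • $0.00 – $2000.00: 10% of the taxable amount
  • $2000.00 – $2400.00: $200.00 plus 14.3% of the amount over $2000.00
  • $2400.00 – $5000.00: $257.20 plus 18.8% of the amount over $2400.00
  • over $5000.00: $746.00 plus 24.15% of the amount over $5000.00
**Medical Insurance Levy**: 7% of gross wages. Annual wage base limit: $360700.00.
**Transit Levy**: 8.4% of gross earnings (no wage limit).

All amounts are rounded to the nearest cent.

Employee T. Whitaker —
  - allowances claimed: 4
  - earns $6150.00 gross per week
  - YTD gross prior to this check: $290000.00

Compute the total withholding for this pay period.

Wage Tax: taxable = $6150.00 − 4×$209.00 = $5314.00
  $746.00 + 24.15% × ($5314.00 − $5000.00) = $746.00 + 24.15% × $314.00 = $821.83
Medical Insurance Levy: 7% × $6150.00 = $430.50
Transit Levy: 8.4% × $6150.00 = $516.60
Total: $821.83 + $430.50 + $516.60 = $1768.93

$1768.93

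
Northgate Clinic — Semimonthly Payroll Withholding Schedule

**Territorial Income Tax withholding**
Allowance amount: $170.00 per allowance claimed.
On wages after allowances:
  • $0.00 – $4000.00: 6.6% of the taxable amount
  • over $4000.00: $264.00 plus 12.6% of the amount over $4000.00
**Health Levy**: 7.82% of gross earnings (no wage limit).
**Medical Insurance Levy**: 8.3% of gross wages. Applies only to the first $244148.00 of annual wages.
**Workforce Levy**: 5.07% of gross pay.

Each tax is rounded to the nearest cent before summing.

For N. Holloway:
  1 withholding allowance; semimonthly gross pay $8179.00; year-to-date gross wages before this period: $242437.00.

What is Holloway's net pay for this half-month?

Territorial Income Tax: taxable = $8179.00 − 1×$170.00 = $8009.00
  $264.00 + 12.6% × ($8009.00 − $4000.00) = $264.00 + 12.6% × $4009.00 = $769.13
Health Levy: 7.82% × $8179.00 = $639.60
Medical Insurance Levy: cap $244148.00 − YTD $242437.00 = $1711.00 subject; 8.3% × $1711.00 = $142.01
Workforce Levy: 5.07% × $8179.00 = $414.68
Total withheld: $769.13 + $639.60 + $142.01 + $414.68 = $1965.42
Net pay: $8179.00 − $1965.42 = $6213.58

$6213.58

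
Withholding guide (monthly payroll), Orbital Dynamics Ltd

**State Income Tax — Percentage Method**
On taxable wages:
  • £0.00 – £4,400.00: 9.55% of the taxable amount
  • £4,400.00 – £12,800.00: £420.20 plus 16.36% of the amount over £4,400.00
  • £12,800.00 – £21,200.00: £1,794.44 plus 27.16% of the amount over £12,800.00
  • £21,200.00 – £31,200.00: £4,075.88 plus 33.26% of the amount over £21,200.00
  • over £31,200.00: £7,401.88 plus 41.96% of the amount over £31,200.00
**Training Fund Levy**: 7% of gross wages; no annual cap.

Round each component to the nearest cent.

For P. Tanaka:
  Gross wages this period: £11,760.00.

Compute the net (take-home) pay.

State Income Tax: taxable = £11,760.00
  £420.20 + 16.36% × (£11,760.00 − £4,400.00) = £420.20 + 16.36% × £7,360.00 = £1,624.30
Training Fund Levy: 7% × £11,760.00 = £823.20
Total withheld: £1,624.30 + £823.20 = £2,447.50
Net pay: £11,760.00 − £2,447.50 = £9,312.50

£9,312.50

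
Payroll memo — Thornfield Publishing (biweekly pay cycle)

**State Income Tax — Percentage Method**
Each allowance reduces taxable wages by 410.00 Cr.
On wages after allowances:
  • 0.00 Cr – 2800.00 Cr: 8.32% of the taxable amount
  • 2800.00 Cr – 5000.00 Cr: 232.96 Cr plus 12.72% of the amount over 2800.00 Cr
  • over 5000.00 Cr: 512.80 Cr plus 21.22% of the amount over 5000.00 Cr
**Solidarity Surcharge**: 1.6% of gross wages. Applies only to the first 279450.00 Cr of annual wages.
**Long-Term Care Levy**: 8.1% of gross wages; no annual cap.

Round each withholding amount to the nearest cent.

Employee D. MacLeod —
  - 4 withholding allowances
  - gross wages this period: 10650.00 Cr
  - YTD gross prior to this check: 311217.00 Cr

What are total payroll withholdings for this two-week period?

State Income Tax: taxable = 10650.00 Cr − 4×410.00 Cr = 9010.00 Cr
  512.80 Cr + 21.22% × (9010.00 Cr − 5000.00 Cr) = 512.80 Cr + 21.22% × 4010.00 Cr = 1363.72 Cr
Solidarity Surcharge: YTD 311217.00 Cr ≥ cap 279450.00 Cr → 0.00 Cr
Long-Term Care Levy: 8.1% × 10650.00 Cr = 862.65 Cr
Total: 1363.72 Cr + 0.00 Cr + 862.65 Cr = 2226.37 Cr

2226.37 Cr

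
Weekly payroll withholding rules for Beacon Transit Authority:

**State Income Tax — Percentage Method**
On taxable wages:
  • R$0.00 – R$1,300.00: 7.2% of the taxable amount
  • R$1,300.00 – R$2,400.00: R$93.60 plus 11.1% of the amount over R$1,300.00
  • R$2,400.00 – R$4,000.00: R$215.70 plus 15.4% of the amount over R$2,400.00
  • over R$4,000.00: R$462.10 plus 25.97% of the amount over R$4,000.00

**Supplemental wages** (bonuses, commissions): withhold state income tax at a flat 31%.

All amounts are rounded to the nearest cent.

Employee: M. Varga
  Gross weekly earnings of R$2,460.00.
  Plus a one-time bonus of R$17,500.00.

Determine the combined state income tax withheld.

R$5,649.94

State Income Tax: taxable = R$2,460.00
  R$215.70 + 15.4% × (R$2,460.00 − R$2,400.00) = R$215.70 + 15.4% × R$60.00 = R$224.94
Supplemental (31% flat on bonus): 31% × R$17,500.00 = R$5,425.00
Total state income tax: R$224.94 + R$5,425.00 = R$5,649.94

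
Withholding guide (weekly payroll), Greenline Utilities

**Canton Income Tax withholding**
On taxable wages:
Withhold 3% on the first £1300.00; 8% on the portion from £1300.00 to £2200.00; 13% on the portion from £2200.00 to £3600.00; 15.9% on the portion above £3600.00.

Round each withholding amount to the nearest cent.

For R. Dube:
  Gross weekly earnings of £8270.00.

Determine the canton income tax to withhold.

£1035.53

Canton Income Tax: taxable = £8270.00
  £293.00 + 15.9% × (£8270.00 − £3600.00) = £293.00 + 15.9% × £4670.00 = £1035.53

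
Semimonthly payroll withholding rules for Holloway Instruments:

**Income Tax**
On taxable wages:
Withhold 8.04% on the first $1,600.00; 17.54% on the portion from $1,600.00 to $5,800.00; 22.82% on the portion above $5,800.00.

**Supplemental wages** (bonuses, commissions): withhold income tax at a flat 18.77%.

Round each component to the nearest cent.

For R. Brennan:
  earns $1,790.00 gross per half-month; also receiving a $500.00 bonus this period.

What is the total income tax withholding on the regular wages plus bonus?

Income Tax: taxable = $1,790.00
  $128.64 + 17.54% × ($1,790.00 − $1,600.00) = $128.64 + 17.54% × $190.00 = $161.97
Supplemental (18.77% flat on bonus): 18.77% × $500.00 = $93.85
Total income tax: $161.97 + $93.85 = $255.82

$255.82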